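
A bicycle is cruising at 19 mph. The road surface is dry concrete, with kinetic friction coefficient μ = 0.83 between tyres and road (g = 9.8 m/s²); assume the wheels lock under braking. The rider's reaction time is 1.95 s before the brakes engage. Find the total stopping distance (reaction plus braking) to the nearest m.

Total stopping distance ≈ 21 m

19 mph × 0.44704 = 8.4938 m/s.
a = μg = 0.83 × 9.8 = 8.134 m/s².
Reaction distance = v·t_r = 8.4938 × 1.95 = 16.563 m.
Braking distance = v²/(2a) = 8.4938² / (2 × 8.134) = 72.145 / 16.268 = 4.435 m.
Total = 16.563 + 4.435 = 20.998 m.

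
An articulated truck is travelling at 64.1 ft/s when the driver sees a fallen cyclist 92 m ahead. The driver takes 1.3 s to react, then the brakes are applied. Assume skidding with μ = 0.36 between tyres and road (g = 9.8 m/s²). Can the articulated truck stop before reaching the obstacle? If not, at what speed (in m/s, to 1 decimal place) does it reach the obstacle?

64.1 ft/s × 0.3048 = 19.5377 m/s.
a = μg = 0.36 × 9.8 = 3.528 m/s².
Reaction distance = 19.5377 × 1.3 = 25.399 m.
Braking distance = v²/(2a) = 381.722 / 7.056 = 54.099 m.
Total stopping distance = 25.399 + 54.099 = 79.498 m, vs 92 m available — it stops with 92 − 79.498 = 12.502 m to spare.

Yes — it stops about 12.5 m short of the obstacle, so it never reaches it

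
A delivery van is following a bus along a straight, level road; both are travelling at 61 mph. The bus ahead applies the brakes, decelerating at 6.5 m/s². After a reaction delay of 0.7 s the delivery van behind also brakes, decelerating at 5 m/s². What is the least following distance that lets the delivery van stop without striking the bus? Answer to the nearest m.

61 mph × 0.44704 = 27.2694 m/s.
Leader travels v²/(2a_L) = 743.620 / 13.000 = 57.202 m before stopping.
Follower covers v·t_r = 27.2694 × 0.7 = 19.089 m while reacting, then v²/(2a_F) = 743.620 / 10.000 = 74.362 m while braking, for a total of 19.089 + 74.362 = 93.451 m.
Since a_F ≤ a_L and the follower starts braking later, the follower is never slower than the leader, so the closest approach is when both have stopped.
Minimum gap = 93.451 − 57.202 = 36.249 m.

Minimum gap ≈ 36 m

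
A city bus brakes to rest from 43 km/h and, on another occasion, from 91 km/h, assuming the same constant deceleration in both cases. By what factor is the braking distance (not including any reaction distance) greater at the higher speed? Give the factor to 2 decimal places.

Factor ≈ 4.48

Braking distance d = v²/(2a), so with a fixed, d ∝ v².
Factor = (91/43)² = 2.1163² = 4.4787.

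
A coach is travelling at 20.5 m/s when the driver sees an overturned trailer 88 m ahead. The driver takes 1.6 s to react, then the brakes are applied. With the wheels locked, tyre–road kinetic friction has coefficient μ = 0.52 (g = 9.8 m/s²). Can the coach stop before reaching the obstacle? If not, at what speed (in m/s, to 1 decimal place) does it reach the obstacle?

Yes — it stops about 14.0 m short of the obstacle, so it never reaches it

a = μg = 0.52 × 9.8 = 5.096 m/s².
Reaction distance = 20.5000 × 1.6 = 32.800 m.
Braking distance = v²/(2a) = 420.250 / 10.192 = 41.233 m.
Total stopping distance = 32.800 + 41.233 = 74.033 m, vs 88 m available — it stops with 88 − 74.033 = 13.967 m to spare.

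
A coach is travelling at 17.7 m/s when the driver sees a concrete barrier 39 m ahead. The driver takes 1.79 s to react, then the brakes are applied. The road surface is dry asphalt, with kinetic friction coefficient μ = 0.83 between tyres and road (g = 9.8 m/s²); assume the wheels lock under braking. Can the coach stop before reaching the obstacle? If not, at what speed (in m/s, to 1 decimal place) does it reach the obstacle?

a = μg = 0.83 × 9.8 = 8.134 m/s².
Reaction distance = 17.7000 × 1.79 = 31.683 m.
Braking distance needed to stop: v²/(2a) = 313.290 / 16.268 = 19.258 m, so total needed = 31.683 + 19.258 = 50.941 m > 39 m — it cannot stop.
Distance remaining when braking begins: 39 − 31.683 = 7.317 m.
v² = v₀² − 2a·d = 313.290 − 2 × 8.134 × 7.317 = 194.257 m²/s².
v = √194.257 = 13.938 m/s.

No — it strikes the obstacle at 13.9 m/s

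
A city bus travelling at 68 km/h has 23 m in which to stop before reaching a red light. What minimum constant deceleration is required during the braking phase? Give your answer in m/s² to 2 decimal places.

Required deceleration ≈ 7.76 m/s²

68 km/h ÷ 3.6 = 18.8889 m/s.
v² = 2a·d ⇒ a = v²/(2d) = 18.8889² / (2 × 23.000) = 356.791 / 46.000 = 7.7563 m/s².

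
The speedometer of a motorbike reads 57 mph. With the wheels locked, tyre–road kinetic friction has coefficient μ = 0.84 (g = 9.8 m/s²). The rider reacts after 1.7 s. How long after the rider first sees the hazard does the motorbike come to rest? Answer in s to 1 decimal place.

Total time ≈ 4.8 s

57 mph × 0.44704 = 25.4813 m/s.
a = μg = 0.84 × 9.8 = 8.232 m/s².
Braking time = v/a = 25.4813 / 8.232 = 3.095 s.
Total = 1.7 + 3.095 = 4.795 s.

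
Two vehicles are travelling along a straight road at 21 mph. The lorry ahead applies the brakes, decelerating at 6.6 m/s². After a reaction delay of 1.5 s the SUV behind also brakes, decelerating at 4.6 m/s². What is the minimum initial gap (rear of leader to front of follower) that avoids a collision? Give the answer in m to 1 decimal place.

Minimum gap ≈ 17.0 m

21 mph × 0.44704 = 9.3878 m/s.
Leader travels v²/(2a_L) = 88.131 / 13.200 = 6.677 m before stopping.
Follower covers v·t_r = 9.3878 × 1.5 = 14.082 m while reacting, then v²/(2a_F) = 88.131 / 9.200 = 9.579 m while braking, for a total of 14.082 + 9.579 = 23.661 m.
Since a_F ≤ a_L and the follower starts braking later, the follower is never slower than the leader, so the closest approach is when both have stopped.
Minimum gap = 23.661 − 6.677 = 16.984 m.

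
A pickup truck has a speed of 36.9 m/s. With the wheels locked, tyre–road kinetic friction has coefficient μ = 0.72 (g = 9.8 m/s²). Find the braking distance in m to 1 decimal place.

Braking distance ≈ 96.5 m

a = μg = 0.72 × 9.8 = 7.056 m/s².
Braking distance = v²/(2a) = 36.9000² / (2 × 7.056) = 1361.610 / 14.112 = 96.486 m.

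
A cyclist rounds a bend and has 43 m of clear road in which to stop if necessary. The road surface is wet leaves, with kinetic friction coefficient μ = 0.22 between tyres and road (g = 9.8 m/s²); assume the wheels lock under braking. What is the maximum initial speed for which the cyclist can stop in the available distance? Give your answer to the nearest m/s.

Maximum speed ≈ 14 m/s

a = μg = 0.22 × 9.8 = 2.156 m/s².
v²/(2a) = d ⇒ v = √(2 × 2.156 × 43) = √185.42 = 13.6169 m/s.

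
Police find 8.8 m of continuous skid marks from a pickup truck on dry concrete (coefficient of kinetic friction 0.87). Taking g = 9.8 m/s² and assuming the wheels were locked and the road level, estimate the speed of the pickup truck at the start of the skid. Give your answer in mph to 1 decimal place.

Deceleration a = μg = 0.87 × 9.8 = 8.526 m/s².
v = √(2a·d) = √(2 × 8.526 × 8.8) = √150.058 = 12.2498 m/s.
= 12.2498 ÷ 0.44704 = 27.402 mph.

Initial speed ≈ 27.4 mph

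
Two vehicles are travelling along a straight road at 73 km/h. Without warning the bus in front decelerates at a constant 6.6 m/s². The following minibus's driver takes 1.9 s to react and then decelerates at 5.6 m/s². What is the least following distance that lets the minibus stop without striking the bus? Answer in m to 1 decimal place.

73 km/h ÷ 3.6 = 20.2778 m/s.
Leader travels v²/(2a_L) = 411.189 / 13.200 = 31.151 m before stopping.
Follower covers v·t_r = 20.2778 × 1.9 = 38.528 m while reacting, then v²/(2a_F) = 411.189 / 11.200 = 36.713 m while braking, for a total of 38.528 + 36.713 = 75.241 m.
Since a_F ≤ a_L and the follower starts braking later, the follower is never slower than the leader, so the closest approach is when both have stopped.
Minimum gap = 75.241 − 31.151 = 44.090 m.

Minimum gap ≈ 44.1 m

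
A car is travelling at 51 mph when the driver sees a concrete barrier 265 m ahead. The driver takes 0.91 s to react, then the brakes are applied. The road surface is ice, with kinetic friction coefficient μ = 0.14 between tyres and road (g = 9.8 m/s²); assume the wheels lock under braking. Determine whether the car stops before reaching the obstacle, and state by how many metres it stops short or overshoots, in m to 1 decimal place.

51 mph × 0.44704 = 22.7990 m/s.
a = μg = 0.14 × 9.8 = 1.372 m/s².
Reaction distance = 22.7990 × 0.91 = 20.747 m.
Braking distance = v²/(2a) = 519.794 / 2.744 = 189.429 m.
Total stopping distance = 20.747 + 189.429 = 210.176 m, vs 265 m available — it stops with 265 − 210.176 = 54.824 m to spare.

Yes — it stops 54.8 m short of the obstacle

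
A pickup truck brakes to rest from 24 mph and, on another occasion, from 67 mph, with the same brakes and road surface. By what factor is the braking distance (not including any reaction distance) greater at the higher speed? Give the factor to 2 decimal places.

Factor ≈ 7.79

Braking distance d = v²/(2a), so with a fixed, d ∝ v².
Factor = (67/24)² = 2.7917² = 7.7936.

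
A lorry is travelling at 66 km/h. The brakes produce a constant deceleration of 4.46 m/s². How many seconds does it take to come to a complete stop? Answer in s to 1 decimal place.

66 km/h ÷ 3.6 = 18.3333 m/s.
Braking time = v/a = 18.3333 / 4.460 = 4.111 s.

Braking time ≈ 4.1 s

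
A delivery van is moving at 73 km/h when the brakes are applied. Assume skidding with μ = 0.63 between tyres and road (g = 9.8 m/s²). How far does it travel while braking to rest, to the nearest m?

73 km/h ÷ 3.6 = 20.2778 m/s.
a = μg = 0.63 × 9.8 = 6.174 m/s².
Braking distance = v²/(2a) = 20.2778² / (2 × 6.174) = 411.189 / 12.348 = 33.300 m.

Braking distance ≈ 33 m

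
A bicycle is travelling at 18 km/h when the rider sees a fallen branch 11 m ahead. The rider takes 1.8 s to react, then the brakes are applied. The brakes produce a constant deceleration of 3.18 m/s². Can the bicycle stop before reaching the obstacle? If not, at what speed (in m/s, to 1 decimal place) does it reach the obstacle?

No — it strikes the obstacle at 3.5 m/s

18 km/h ÷ 3.6 = 5.0000 m/s.
Reaction distance = 5.0000 × 1.8 = 9.000 m.
Braking distance needed to stop: v²/(2a) = 25.000 / 6.360 = 3.931 m, so total needed = 9.000 + 3.931 = 12.931 m > 11 m — it cannot stop.
Distance remaining when braking begins: 11 − 9.000 = 2.000 m.
v² = v₀² − 2a·d = 25.000 − 2 × 3.180 × 2.000 = 12.280 m²/s².
v = √12.280 = 3.504 m/s.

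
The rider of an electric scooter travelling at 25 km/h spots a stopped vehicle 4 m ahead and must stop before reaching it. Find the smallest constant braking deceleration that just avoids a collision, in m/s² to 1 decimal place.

Required deceleration ≈ 6.0 m/s²

25 km/h ÷ 3.6 = 6.9444 m/s.
v² = 2a·d ⇒ a = v²/(2d) = 6.9444² / (2 × 4.000) = 48.225 / 8.000 = 6.0281 m/s².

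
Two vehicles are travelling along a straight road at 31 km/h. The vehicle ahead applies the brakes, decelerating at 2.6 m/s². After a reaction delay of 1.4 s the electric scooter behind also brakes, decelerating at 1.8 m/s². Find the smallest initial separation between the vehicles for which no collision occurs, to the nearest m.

31 km/h ÷ 3.6 = 8.6111 m/s.
Leader travels v²/(2a_L) = 74.151 / 5.200 = 14.260 m before stopping.
Follower covers v·t_r = 8.6111 × 1.4 = 12.056 m while reacting, then v²/(2a_F) = 74.151 / 3.600 = 20.598 m while braking, for a total of 12.056 + 20.598 = 32.654 m.
Since a_F ≤ a_L and the follower starts braking later, the follower is never slower than the leader, so the closest approach is when both have stopped.
Minimum gap = 32.654 − 14.260 = 18.394 m.

Minimum gap ≈ 18 m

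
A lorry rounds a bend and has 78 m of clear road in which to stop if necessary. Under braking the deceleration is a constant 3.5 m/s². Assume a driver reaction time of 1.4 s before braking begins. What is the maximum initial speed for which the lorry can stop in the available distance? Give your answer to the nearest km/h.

Maximum speed ≈ 68 km/h

Stopping distance: v·t_r + v²/(2a) = 78 with t_r = 1.4 s and a = 3.500 m/s².
So v² + 9.800 v − 546.00 = 0.
Positive root: v = −a·t_r + √((a·t_r)² + 2a·d) = −4.900 + √(24.010 + 546.00) = 18.9749 m/s.
18.9749 m/s × 3.6 = 68.310 km/h.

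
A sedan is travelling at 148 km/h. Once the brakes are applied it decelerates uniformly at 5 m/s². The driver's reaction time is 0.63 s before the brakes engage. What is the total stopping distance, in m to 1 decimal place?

Total stopping distance ≈ 194.9 m

148 km/h ÷ 3.6 = 41.1111 m/s.
Reaction distance = v·t_r = 41.1111 × 0.63 = 25.900 m.
Braking distance = v²/(2a) = 41.1111² / (2 × 5.000) = 1690.123 / 10.000 = 169.012 m.
Total = 25.900 + 169.012 = 194.912 m.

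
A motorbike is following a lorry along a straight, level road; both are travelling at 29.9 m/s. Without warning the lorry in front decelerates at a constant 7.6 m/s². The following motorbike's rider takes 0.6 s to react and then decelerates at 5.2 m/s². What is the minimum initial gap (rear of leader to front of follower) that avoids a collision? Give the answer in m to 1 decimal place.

Leader travels v²/(2a_L) = 894.010 / 15.200 = 58.816 m before stopping.
Follower covers v·t_r = 29.9000 × 0.6 = 17.940 m while reacting, then v²/(2a_F) = 894.010 / 10.400 = 85.962 m while braking, for a total of 17.940 + 85.962 = 103.902 m.
Since a_F ≤ a_L and the follower starts braking later, the follower is never slower than the leader, so the closest approach is when both have stopped.
Minimum gap = 103.902 − 58.816 = 45.086 m.

Minimum gap ≈ 45.1 m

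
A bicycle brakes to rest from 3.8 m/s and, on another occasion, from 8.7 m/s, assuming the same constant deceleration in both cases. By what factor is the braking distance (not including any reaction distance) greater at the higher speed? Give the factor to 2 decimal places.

Factor ≈ 5.24

Braking distance d = v²/(2a), so with a fixed, d ∝ v².
Factor = (8.7/3.8)² = 2.2895² = 5.2418.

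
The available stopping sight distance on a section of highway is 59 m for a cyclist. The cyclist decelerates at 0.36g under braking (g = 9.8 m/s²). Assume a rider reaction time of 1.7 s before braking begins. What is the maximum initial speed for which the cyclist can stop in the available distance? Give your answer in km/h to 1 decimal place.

Maximum speed ≈ 55.0 km/h

a = 0.36 × 9.8 = 3.528 m/s².
Stopping distance: v·t_r + v²/(2a) = 59 with t_r = 1.7 s and a = 3.528 m/s².
So v² + 11.995 v − 416.30 = 0.
Positive root: v = −a·t_r + √((a·t_r)² + 2a·d) = −5.998 + √(35.976 + 416.30) = 15.2688 m/s.
15.2688 m/s × 3.6 = 54.968 km/h.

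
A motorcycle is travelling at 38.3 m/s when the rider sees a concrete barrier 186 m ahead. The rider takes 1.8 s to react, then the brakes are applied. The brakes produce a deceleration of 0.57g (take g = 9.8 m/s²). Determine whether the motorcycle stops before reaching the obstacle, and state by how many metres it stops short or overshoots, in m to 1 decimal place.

No — it overshoots by 14.2 m

a = 0.57 × 9.8 = 5.586 m/s².
Reaction distance = 38.3000 × 1.8 = 68.940 m.
Braking distance = v²/(2a) = 1466.890 / 11.172 = 131.301 m.
Total stopping distance = 68.940 + 131.301 = 200.241 m, vs 186 m available — it cannot stop in time and overshoots by 200.241 − 186 = 14.241 m.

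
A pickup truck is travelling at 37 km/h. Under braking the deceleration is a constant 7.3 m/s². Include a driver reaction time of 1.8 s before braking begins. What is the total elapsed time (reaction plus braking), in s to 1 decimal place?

37 km/h ÷ 3.6 = 10.2778 m/s.
Braking time = v/a = 10.2778 / 7.300 = 1.408 s.
Total = 1.8 + 1.408 = 3.208 s.

Total time ≈ 3.2 s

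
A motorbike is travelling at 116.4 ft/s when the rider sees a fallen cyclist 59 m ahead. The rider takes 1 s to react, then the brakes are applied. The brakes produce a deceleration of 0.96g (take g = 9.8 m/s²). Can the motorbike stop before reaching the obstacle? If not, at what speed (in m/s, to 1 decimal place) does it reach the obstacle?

No — it strikes the obstacle at 28.6 m/s

116.4 ft/s × 0.3048 = 35.4787 m/s.
a = 0.96 × 9.8 = 9.408 m/s².
Reaction distance = 35.4787 × 1 = 35.479 m.
Braking distance needed to stop: v²/(2a) = 1258.738 / 18.816 = 66.897 m, so total needed = 35.479 + 66.897 = 102.376 m > 59 m — it cannot stop.
Distance remaining when braking begins: 59 − 35.479 = 23.521 m.
v² = v₀² − 2a·d = 1258.738 − 2 × 9.408 × 23.521 = 816.167 m²/s².
v = √816.167 = 28.569 m/s.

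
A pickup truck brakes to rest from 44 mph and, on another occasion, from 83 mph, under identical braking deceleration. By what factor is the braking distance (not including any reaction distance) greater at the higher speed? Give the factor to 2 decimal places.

Factor ≈ 3.56

Braking distance d = v²/(2a), so with a fixed, d ∝ v².
Factor = (83/44)² = 1.8864² = 3.5585.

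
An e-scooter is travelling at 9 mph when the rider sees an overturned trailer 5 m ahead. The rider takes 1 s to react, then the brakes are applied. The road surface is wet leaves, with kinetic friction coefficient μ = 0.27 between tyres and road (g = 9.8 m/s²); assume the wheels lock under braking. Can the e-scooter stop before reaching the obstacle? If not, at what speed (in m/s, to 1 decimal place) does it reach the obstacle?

No — it strikes the obstacle at 3.3 m/s

9 mph × 0.44704 = 4.0234 m/s.
a = μg = 0.27 × 9.8 = 2.646 m/s².
Reaction distance = 4.0234 × 1 = 4.023 m.
Braking distance needed to stop: v²/(2a) = 16.188 / 5.292 = 3.059 m, so total needed = 4.023 + 3.059 = 7.082 m > 5 m — it cannot stop.
Distance remaining when braking begins: 5 − 4.023 = 0.977 m.
v² = v₀² − 2a·d = 16.188 − 2 × 2.646 × 0.977 = 11.018 m²/s².
v = √11.018 = 3.319 m/s.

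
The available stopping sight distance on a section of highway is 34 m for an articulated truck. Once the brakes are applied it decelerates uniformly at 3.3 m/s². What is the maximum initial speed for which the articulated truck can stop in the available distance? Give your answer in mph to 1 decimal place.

Maximum speed ≈ 33.5 mph

v²/(2a) = d ⇒ v = √(2 × 3.300 × 34) = √224.40 = 14.9800 m/s.
14.9800 m/s ÷ 0.44704 = 33.509 mph.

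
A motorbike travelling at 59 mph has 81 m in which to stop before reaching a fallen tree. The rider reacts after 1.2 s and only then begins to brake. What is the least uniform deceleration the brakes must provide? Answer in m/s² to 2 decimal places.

Required deceleration ≈ 7.05 m/s²

59 mph × 0.44704 = 26.3754 m/s.
Distance covered during reaction = 26.3754 × 1.2 = 31.650 m.
Distance available for braking: 81 − 31.650 = 49.350 m.
v² = 2a·d ⇒ a = v²/(2d) = 26.3754² / (2 × 49.350) = 695.662 / 98.700 = 7.0482 m/s².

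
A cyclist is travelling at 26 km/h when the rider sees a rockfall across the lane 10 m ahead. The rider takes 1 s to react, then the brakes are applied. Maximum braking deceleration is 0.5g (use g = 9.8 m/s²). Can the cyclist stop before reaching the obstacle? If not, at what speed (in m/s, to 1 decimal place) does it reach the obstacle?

No — it strikes the obstacle at 5.0 m/s

26 km/h ÷ 3.6 = 7.2222 m/s.
a = 0.5 × 9.8 = 4.900 m/s².
Reaction distance = 7.2222 × 1 = 7.222 m.
Braking distance needed to stop: v²/(2a) = 52.160 / 9.800 = 5.322 m, so total needed = 7.222 + 5.322 = 12.544 m > 10 m — it cannot stop.
Distance remaining when braking begins: 10 − 7.222 = 2.778 m.
v² = v₀² − 2a·d = 52.160 − 2 × 4.900 × 2.778 = 24.936 m²/s².
v = √24.936 = 4.994 m/s.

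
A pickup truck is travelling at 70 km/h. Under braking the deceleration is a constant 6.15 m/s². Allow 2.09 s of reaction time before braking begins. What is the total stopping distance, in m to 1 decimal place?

70 km/h ÷ 3.6 = 19.4444 m/s.
Reaction distance = v·t_r = 19.4444 × 2.09 = 40.639 m.
Braking distance = v²/(2a) = 19.4444² / (2 × 6.150) = 378.085 / 12.300 = 30.739 m.
Total = 40.639 + 30.739 = 71.378 m.

Total stopping distance ≈ 71.4 m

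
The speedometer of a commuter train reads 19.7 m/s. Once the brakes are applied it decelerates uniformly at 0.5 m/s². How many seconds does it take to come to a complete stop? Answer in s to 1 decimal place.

Braking time ≈ 39.4 s

Braking time = v/a = 19.7000 / 0.500 = 39.400 s.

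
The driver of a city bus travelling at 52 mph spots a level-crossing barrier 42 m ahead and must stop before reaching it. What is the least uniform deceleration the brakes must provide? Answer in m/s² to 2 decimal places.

52 mph × 0.44704 = 23.2461 m/s.
v² = 2a·d ⇒ a = v²/(2d) = 23.2461² / (2 × 42.000) = 540.381 / 84.000 = 6.4331 m/s².

Required deceleration ≈ 6.43 m/s²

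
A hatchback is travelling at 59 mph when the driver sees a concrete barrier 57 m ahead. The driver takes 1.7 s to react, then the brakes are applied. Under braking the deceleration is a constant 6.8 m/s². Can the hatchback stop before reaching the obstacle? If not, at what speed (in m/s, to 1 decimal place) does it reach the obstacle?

No — it strikes the obstacle at 23.0 m/s

59 mph × 0.44704 = 26.3754 m/s.
Reaction distance = 26.3754 × 1.7 = 44.838 m.
Braking distance needed to stop: v²/(2a) = 695.662 / 13.600 = 51.152 m, so total needed = 44.838 + 51.152 = 95.990 m > 57 m — it cannot stop.
Distance remaining when braking begins: 57 − 44.838 = 12.162 m.
v² = v₀² − 2a·d = 695.662 − 2 × 6.800 × 12.162 = 530.259 m²/s².
v = √530.259 = 23.027 m/s.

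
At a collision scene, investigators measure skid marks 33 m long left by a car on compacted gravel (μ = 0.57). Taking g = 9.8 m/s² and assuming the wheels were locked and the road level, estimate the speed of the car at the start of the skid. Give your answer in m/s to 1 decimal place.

Deceleration a = μg = 0.57 × 9.8 = 5.586 m/s².
v = √(2a·d) = √(2 × 5.586 × 33) = √368.676 = 19.2009 m/s.

Initial speed ≈ 19.2 m/s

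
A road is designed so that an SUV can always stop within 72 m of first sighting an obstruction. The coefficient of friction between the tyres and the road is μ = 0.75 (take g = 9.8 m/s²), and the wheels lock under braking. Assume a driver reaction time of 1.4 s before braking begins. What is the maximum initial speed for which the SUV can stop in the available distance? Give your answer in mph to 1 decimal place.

a = μg = 0.75 × 9.8 = 7.350 m/s².
Stopping distance: v·t_r + v²/(2a) = 72 with t_r = 1.4 s and a = 7.350 m/s².
So v² + 20.580 v − 1058.40 = 0.
Positive root: v = −a·t_r + √((a·t_r)² + 2a·d) = −10.290 + √(105.884 + 1058.40) = 23.8316 m/s.
23.8316 m/s ÷ 0.44704 = 53.310 mph.

Maximum speed ≈ 53.3 mph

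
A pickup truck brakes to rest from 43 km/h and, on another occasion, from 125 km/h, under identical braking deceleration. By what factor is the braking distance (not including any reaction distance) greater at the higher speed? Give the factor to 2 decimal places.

Factor ≈ 8.45

Braking distance d = v²/(2a), so with a fixed, d ∝ v².
Factor = (125/43)² = 2.9070² = 8.4506.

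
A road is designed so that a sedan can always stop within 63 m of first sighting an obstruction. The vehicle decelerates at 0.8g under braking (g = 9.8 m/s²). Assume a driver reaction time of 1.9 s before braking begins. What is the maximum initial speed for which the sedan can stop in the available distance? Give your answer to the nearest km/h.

a = 0.8 × 9.8 = 7.840 m/s².
Stopping distance: v·t_r + v²/(2a) = 63 with t_r = 1.9 s and a = 7.840 m/s².
So v² + 29.792 v − 987.84 = 0.
Positive root: v = −a·t_r + √((a·t_r)² + 2a·d) = −14.896 + √(221.891 + 987.84) = 19.8852 m/s.
19.8852 m/s × 3.6 = 71.587 km/h.

Maximum speed ≈ 72 km/h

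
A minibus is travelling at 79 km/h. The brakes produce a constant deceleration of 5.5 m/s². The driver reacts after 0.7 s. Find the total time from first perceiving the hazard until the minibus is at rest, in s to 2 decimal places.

Total time ≈ 4.69 s

79 km/h ÷ 3.6 = 21.9444 m/s.
Braking time = v/a = 21.9444 / 5.500 = 3.990 s.
Total = 0.7 + 3.990 = 4.690 s.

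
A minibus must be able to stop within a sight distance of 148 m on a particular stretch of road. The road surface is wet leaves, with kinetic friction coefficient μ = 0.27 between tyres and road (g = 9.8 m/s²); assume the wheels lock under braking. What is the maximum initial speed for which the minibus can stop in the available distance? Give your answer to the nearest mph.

a = μg = 0.27 × 9.8 = 2.646 m/s².
v²/(2a) = d ⇒ v = √(2 × 2.646 × 148) = √783.22 = 27.9861 m/s.
27.9861 m/s ÷ 0.44704 = 62.603 mph.

Maximum speed ≈ 63 mph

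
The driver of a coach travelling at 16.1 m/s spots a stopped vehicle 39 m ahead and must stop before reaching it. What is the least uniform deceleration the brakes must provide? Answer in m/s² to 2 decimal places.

v² = 2a·d ⇒ a = v²/(2d) = 16.1000² / (2 × 39.000) = 259.210 / 78.000 = 3.3232 m/s².

Required deceleration ≈ 3.32 m/s²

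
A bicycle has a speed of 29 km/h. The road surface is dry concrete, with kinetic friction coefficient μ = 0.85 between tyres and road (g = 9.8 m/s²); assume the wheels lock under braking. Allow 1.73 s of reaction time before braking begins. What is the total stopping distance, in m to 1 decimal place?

29 km/h ÷ 3.6 = 8.0556 m/s.
a = μg = 0.85 × 9.8 = 8.330 m/s².
Reaction distance = v·t_r = 8.0556 × 1.73 = 13.936 m.
Braking distance = v²/(2a) = 8.0556² / (2 × 8.330) = 64.893 / 16.660 = 3.895 m.
Total = 13.936 + 3.895 = 17.831 m.

Total stopping distance ≈ 17.8 m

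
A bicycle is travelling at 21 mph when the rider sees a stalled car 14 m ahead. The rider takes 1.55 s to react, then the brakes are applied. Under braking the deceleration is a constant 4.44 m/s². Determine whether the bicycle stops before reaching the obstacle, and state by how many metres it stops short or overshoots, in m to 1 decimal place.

21 mph × 0.44704 = 9.3878 m/s.
Reaction distance = 9.3878 × 1.55 = 14.551 m.
Braking distance = v²/(2a) = 88.131 / 8.880 = 9.925 m.
Total stopping distance = 14.551 + 9.925 = 24.476 m, vs 14 m available — it cannot stop in time and overshoots by 24.476 − 14 = 10.476 m.

No — it overshoots by 10.5 m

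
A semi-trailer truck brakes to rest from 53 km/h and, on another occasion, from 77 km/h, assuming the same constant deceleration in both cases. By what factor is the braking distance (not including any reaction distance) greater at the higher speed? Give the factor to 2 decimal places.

Braking distance d = v²/(2a), so with a fixed, d ∝ v².
Factor = (77/53)² = 1.4528² = 2.1106.

Factor ≈ 2.11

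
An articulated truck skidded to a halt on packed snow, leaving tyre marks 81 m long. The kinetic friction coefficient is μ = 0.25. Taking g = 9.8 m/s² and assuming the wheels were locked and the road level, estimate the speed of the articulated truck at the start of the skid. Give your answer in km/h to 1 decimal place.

Initial speed ≈ 71.7 km/h

Deceleration a = μg = 0.25 × 9.8 = 2.450 m/s².
v = √(2a·d) = √(2 × 2.450 × 81) = √396.900 = 19.9223 m/s.
= 19.9223 × 3.6 = 71.720 km/h.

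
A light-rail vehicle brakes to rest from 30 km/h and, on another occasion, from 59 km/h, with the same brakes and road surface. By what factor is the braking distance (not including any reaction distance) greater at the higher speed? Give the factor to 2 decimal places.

Braking distance d = v²/(2a), so with a fixed, d ∝ v².
Factor = (59/30)² = 1.9667² = 3.8679.

Factor ≈ 3.87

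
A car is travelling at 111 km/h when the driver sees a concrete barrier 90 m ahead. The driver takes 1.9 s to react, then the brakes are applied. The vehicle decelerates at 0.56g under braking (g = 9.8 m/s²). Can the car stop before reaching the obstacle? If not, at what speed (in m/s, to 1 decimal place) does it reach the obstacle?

No — it strikes the obstacle at 24.6 m/s

111 km/h ÷ 3.6 = 30.8333 m/s.
a = 0.56 × 9.8 = 5.488 m/s².
Reaction distance = 30.8333 × 1.9 = 58.583 m.
Braking distance needed to stop: v²/(2a) = 950.692 / 10.976 = 86.616 m, so total needed = 58.583 + 86.616 = 145.199 m > 90 m — it cannot stop.
Distance remaining when braking begins: 90 − 58.583 = 31.417 m.
v² = v₀² − 2a·d = 950.692 − 2 × 5.488 × 31.417 = 605.859 m²/s².
v = √605.859 = 24.614 m/s.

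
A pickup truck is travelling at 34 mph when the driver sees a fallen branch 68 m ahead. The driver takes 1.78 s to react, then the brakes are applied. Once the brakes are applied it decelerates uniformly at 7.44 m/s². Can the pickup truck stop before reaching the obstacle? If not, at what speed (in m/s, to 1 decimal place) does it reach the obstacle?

Yes — it stops about 25.4 m short of the obstacle, so it never reaches it

34 mph × 0.44704 = 15.1994 m/s.
Reaction distance = 15.1994 × 1.78 = 27.055 m.
Braking distance = v²/(2a) = 231.022 / 14.880 = 15.526 m.
Total stopping distance = 27.055 + 15.526 = 42.581 m, vs 68 m available — it stops with 68 − 42.581 = 25.419 m to spare.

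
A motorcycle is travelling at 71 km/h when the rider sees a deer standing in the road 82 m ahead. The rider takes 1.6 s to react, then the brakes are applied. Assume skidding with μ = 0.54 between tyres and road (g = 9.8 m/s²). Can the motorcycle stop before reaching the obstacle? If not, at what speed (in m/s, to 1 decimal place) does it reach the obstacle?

71 km/h ÷ 3.6 = 19.7222 m/s.
a = μg = 0.54 × 9.8 = 5.292 m/s².
Reaction distance = 19.7222 × 1.6 = 31.556 m.
Braking distance = v²/(2a) = 388.965 / 10.584 = 36.750 m.
Total stopping distance = 31.556 + 36.750 = 68.306 m, vs 82 m available — it stops with 82 − 68.306 = 13.694 m to spare.

Yes — it stops about 13.7 m short of the obstacle, so it never reaches it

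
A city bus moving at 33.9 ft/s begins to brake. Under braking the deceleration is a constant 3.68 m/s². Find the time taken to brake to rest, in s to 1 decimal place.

33.9 ft/s × 0.3048 = 10.3327 m/s.
Braking time = v/a = 10.3327 / 3.680 = 2.808 s.

Braking time ≈ 2.8 s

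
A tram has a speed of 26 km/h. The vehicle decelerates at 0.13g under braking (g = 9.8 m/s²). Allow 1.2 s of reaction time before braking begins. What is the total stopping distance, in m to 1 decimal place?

Total stopping distance ≈ 29.1 m

26 km/h ÷ 3.6 = 7.2222 m/s.
a = 0.13 × 9.8 = 1.274 m/s².
Reaction distance = v·t_r = 7.2222 × 1.2 = 8.667 m.
Braking distance = v²/(2a) = 7.2222² / (2 × 1.274) = 52.160 / 2.548 = 20.471 m.
Total = 8.667 + 20.471 = 29.138 m.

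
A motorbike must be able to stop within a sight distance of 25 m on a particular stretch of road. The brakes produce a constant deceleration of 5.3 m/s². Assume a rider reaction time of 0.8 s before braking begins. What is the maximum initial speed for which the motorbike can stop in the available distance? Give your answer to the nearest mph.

Maximum speed ≈ 28 mph

Stopping distance: v·t_r + v²/(2a) = 25 with t_r = 0.8 s and a = 5.300 m/s².
So v² + 8.480 v − 265.00 = 0.
Positive root: v = −a·t_r + √((a·t_r)² + 2a·d) = −4.240 + √(17.978 + 265.00) = 12.5819 m/s.
12.5819 m/s ÷ 0.44704 = 28.145 mph.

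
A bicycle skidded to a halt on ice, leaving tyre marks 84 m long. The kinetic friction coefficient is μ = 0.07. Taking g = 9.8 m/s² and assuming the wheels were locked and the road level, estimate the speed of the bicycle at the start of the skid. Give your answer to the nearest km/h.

Initial speed ≈ 39 km/h

Deceleration a = μg = 0.07 × 9.8 = 0.686 m/s².
v = √(2a·d) = √(2 × 0.686 × 84) = √115.248 = 10.7354 m/s.
= 10.7354 × 3.6 = 38.647 km/h.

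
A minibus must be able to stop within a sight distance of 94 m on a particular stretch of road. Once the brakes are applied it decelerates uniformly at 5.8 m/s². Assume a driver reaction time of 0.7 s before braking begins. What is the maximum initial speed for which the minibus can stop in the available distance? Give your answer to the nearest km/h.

Stopping distance: v·t_r + v²/(2a) = 94 with t_r = 0.7 s and a = 5.800 m/s².
So v² + 8.120 v − 1090.40 = 0.
Positive root: v = −a·t_r + √((a·t_r)² + 2a·d) = −4.060 + √(16.484 + 1090.40) = 29.2099 m/s.
29.2099 m/s × 3.6 = 105.156 km/h.

Maximum speed ≈ 105 km/h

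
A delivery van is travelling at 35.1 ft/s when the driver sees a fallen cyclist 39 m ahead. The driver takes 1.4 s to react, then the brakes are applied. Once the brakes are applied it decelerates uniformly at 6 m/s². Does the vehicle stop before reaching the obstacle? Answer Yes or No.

35.1 ft/s × 0.3048 = 10.6985 m/s.
Reaction distance = 10.6985 × 1.4 = 14.978 m.
Braking distance = v²/(2a) = 114.458 / 12.000 = 9.538 m.
Total stopping distance = 14.978 + 9.538 = 24.516 m, vs 39 m available — it stops with 39 − 24.516 = 14.484 m to spare.

Yes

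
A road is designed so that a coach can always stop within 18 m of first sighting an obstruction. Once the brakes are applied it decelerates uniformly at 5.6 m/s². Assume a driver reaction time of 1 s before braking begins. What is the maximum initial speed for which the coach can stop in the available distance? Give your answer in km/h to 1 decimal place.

Maximum speed ≈ 34.8 km/h

Stopping distance: v·t_r + v²/(2a) = 18 with t_r = 1 s and a = 5.600 m/s².
So v² + 11.200 v − 201.60 = 0.
Positive root: v = −a·t_r + √((a·t_r)² + 2a·d) = −5.600 + √(31.360 + 201.60) = 9.6630 m/s.
9.6630 m/s × 3.6 = 34.787 km/h.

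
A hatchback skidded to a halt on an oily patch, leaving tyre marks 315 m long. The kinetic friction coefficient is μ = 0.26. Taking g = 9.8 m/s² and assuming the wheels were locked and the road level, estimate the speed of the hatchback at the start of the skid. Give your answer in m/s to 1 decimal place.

Initial speed ≈ 40.1 m/s

Deceleration a = μg = 0.26 × 9.8 = 2.548 m/s².
v = √(2a·d) = √(2 × 2.548 × 315) = √1605.240 = 40.0654 m/s.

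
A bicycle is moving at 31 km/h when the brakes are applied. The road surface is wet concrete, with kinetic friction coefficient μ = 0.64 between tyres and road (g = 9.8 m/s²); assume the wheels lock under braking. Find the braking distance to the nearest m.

31 km/h ÷ 3.6 = 8.6111 m/s.
a = μg = 0.64 × 9.8 = 6.272 m/s².
Braking distance = v²/(2a) = 8.6111² / (2 × 6.272) = 74.151 / 12.544 = 5.911 m.

Braking distance ≈ 6 m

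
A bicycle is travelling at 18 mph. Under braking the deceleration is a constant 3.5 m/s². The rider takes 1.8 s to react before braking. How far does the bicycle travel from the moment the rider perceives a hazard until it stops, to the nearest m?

Total stopping distance ≈ 24 m

18 mph × 0.44704 = 8.0467 m/s.
Reaction distance = v·t_r = 8.0467 × 1.8 = 14.484 m.
Braking distance = v²/(2a) = 8.0467² / (2 × 3.500) = 64.749 / 7.000 = 9.250 m.
Total = 14.484 + 9.250 = 23.734 m.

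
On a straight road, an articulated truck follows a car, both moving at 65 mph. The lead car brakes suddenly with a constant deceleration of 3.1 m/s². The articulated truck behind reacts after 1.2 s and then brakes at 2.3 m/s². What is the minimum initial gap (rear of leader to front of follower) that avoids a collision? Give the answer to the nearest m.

Minimum gap ≈ 82 m

65 mph × 0.44704 = 29.0576 m/s.
Leader travels v²/(2a_L) = 844.344 / 6.200 = 136.185 m before stopping.
Follower covers v·t_r = 29.0576 × 1.2 = 34.869 m while reacting, then v²/(2a_F) = 844.344 / 4.600 = 183.553 m while braking, for a total of 34.869 + 183.553 = 218.422 m.
Since a_F ≤ a_L and the follower starts braking later, the follower is never slower than the leader, so the closest approach is when both have stopped.
Minimum gap = 218.422 − 136.185 = 82.237 m.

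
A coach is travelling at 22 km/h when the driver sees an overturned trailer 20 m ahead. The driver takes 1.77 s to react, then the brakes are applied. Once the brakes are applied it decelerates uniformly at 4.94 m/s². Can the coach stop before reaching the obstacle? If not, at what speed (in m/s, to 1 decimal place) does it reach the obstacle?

22 km/h ÷ 3.6 = 6.1111 m/s.
Reaction distance = 6.1111 × 1.77 = 10.817 m.
Braking distance = v²/(2a) = 37.346 / 9.880 = 3.780 m.
Total stopping distance = 10.817 + 3.780 = 14.597 m, vs 20 m available — it stops with 20 − 14.597 = 5.403 m to spare.

Yes — it stops about 5.4 m short of the obstacle, so it never reaches it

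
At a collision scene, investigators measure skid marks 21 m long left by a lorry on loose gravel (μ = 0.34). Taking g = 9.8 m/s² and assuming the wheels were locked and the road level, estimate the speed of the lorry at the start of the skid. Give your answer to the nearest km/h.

Initial speed ≈ 43 km/h

Deceleration a = μg = 0.34 × 9.8 = 3.332 m/s².
v = √(2a·d) = √(2 × 3.332 × 21) = √139.944 = 11.8298 m/s.
= 11.8298 × 3.6 = 42.587 km/h.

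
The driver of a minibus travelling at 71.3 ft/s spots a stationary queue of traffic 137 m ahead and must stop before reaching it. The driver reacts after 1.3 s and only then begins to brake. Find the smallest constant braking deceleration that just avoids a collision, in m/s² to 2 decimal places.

71.3 ft/s × 0.3048 = 21.7322 m/s.
Distance covered during reaction = 21.7322 × 1.3 = 28.252 m.
Distance available for braking: 137 − 28.252 = 108.748 m.
v² = 2a·d ⇒ a = v²/(2d) = 21.7322² / (2 × 108.748) = 472.289 / 217.496 = 2.1715 m/s².

Required deceleration ≈ 2.17 m/s²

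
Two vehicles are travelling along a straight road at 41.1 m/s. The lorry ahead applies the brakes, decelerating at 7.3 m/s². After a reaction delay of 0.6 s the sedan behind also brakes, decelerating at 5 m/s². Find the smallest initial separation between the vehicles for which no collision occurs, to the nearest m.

Leader travels v²/(2a_L) = 1689.210 / 14.600 = 115.699 m before stopping.
Follower covers v·t_r = 41.1000 × 0.6 = 24.660 m while reacting, then v²/(2a_F) = 1689.210 / 10.000 = 168.921 m while braking, for a total of 24.660 + 168.921 = 193.581 m.
Since a_F ≤ a_L and the follower starts braking later, the follower is never slower than the leader, so the closest approach is when both have stopped.
Minimum gap = 193.581 − 115.699 = 77.882 m.

Minimum gap ≈ 78 m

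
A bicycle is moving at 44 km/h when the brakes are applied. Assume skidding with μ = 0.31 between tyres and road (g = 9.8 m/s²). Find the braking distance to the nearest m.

44 km/h ÷ 3.6 = 12.2222 m/s.
a = μg = 0.31 × 9.8 = 3.038 m/s².
Braking distance = v²/(2a) = 12.2222² / (2 × 3.038) = 149.382 / 6.076 = 24.586 m.

Braking distance ≈ 25 m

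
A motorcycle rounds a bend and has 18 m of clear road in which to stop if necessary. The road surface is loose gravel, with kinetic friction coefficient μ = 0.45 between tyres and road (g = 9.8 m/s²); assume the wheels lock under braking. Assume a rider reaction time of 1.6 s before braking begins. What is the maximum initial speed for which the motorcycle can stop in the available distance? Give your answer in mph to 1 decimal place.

a = μg = 0.45 × 9.8 = 4.410 m/s².
Stopping distance: v·t_r + v²/(2a) = 18 with t_r = 1.6 s and a = 4.410 m/s².
So v² + 14.112 v − 158.76 = 0.
Positive root: v = −a·t_r + √((a·t_r)² + 2a·d) = −7.056 + √(49.787 + 158.76) = 7.3852 m/s.
7.3852 m/s ÷ 0.44704 = 16.520 mph.

Maximum speed ≈ 16.5 mph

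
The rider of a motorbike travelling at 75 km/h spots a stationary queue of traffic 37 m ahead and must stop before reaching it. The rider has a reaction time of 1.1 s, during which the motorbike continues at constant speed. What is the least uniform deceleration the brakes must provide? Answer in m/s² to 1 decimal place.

75 km/h ÷ 3.6 = 20.8333 m/s.
Distance covered during reaction = 20.8333 × 1.1 = 22.917 m.
Distance available for braking: 37 − 22.917 = 14.083 m.
v² = 2a·d ⇒ a = v²/(2d) = 20.8333² / (2 × 14.083) = 434.026 / 28.166 = 15.4096 m/s².

Required deceleration ≈ 15.4 m/s²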